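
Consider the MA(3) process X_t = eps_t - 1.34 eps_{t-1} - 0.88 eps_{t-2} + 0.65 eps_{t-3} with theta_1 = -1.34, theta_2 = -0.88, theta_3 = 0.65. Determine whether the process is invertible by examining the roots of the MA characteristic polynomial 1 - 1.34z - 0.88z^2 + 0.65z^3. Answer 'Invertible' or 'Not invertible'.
\text{Not invertible}

The MA(q) characteristic polynomial is P(z) = 1 - 1.34z - 0.88z^2 + 0.65z^3.
Invertibility requires all roots to lie outside the unit circle, i.e. |z| > 1 for every root.
Degree 3: look for a simple real root z0 first, then factor out (1 - z/z0) and solve the remaining quadratic.
Testing z0 = 2: P(2) = 1 + (-1.34)(2) + (-0.88)(2)^2 + (0.65)(2)^3
  = 1 + (-2.68) + (-3.52) + (5.2) = 0.  So z_0 = 2 is a root, |z_0| = 2.
Divide out the factor (1 - 0.5 z) = (1 - z/z0) (since 1/z0 = 0.5):
  P(z) = (1 - 0.5 z)(1 + (-0.84) z + (-1.3) z^2)
  [check: z-coef -0.84 - (0.5) = -1.34; z^2-coef -1.3 - (0.5)(-0.84) = -0.88; z^3-coef -(0.5)(-1.3) = 0.65.]
Remaining roots from the quadratic factor 1 + (-0.84) z + (-1.3) z^2:
  Set 1 + (-0.84) z + (-1.3) z^2 = 0, i.e. a z^2 + b z + c = 0 with a = -1.3, b = -0.84, c = 1.
  Discriminant D = b^2 - 4ac = (-0.84)^2 - 4*(-1.3)*1 = 0.7056 - (-5.2) = 5.9056.
  D >= 0, so the roots are real: z = (-b +/- sqrt(D)) / (2a) = (0.84 +/- 2.430144) / (-2.6).
    z_1 = (0.84 + 2.430144) / (-2.6) = -1.2577,   |z_1| = 1.2577.
    z_2 = (0.84 - 2.430144) / (-2.6) = 0.6116,   |z_2| = 0.6116.
Moduli of all roots: 2.0000, 1.2577, 0.6116.
All moduli strictly greater than 1? No.
Verdict: Not invertible.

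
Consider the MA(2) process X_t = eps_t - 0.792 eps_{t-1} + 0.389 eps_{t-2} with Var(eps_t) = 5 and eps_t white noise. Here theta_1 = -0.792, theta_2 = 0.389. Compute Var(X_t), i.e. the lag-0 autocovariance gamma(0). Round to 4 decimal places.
\gamma(0) = 8.8929

For an MA(q) process X_t = eps_t + sum_i theta_i eps_{t-i} with
Var(eps_t) = sigma^2, the variance is
  gamma(0) = sigma^2 * (1 + sum_i theta_i^2).
  sum_i theta_i^2 = (-0.792)^2 + (0.389)^2 = 0.627264 + 0.151321 = 0.778585.
  gamma(0) = 5 * (1 + 0.778585) = 5 * 1.778585 = 8.892925, which rounds to 8.8929.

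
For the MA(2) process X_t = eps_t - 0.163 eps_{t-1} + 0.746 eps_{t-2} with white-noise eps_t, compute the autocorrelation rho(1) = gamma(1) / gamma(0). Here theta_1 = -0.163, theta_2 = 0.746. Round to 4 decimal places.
\rho(1) = -0.1798

For an MA(q) process with theta_0 = 1, the autocovariance is
  gamma(k) = sigma^2 * sum_{i=0..q-k} theta_i * theta_{i+k},
and rho(k) = gamma(k) / gamma(0). Sigma^2 cancels.
  numerator   = (1)*(-0.163) + (-0.163)*(0.746) = -0.284598.
  denominator = (1)^2 + (-0.163)^2 + (0.746)^2 = 1.583085.
  rho(1) = -0.284598 / 1.583085 = -0.1798.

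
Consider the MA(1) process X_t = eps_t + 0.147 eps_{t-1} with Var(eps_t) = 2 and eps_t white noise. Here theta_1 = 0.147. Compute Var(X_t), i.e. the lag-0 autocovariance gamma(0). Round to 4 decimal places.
\gamma(0) = 2.0432

For an MA(q) process X_t = eps_t + sum_i theta_i eps_{t-i} with
Var(eps_t) = sigma^2, the variance is
  gamma(0) = sigma^2 * (1 + sum_i theta_i^2).
  sum_i theta_i^2 = (0.147)^2 = 0.021609.
  gamma(0) = 2 * (1 + 0.021609) = 2 * 1.021609 = 2.043218, which rounds to 2.0432.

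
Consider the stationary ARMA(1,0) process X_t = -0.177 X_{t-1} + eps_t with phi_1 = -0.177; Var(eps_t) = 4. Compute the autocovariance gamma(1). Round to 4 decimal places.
\gamma(1) = -0.7309

Multiply the model equation by X_{t-k} and take expectations. With theta_0 = psi_0 = 1 and psi_j the MA(infinity) weights, this gives
  gamma(k) - sum_i phi_i gamma(k-i) = c_k,
  c_k = sigma^2 * sum_{j=k..q} theta_j psi_{j-k}   (c_k = 0 for k > q),
using gamma(-m) = gamma(m).
Pure AR (q = 0): c_0 = sigma^2 = 4, c_k = 0 for k >= 1.
Equations for k = 0 and k = 1 (AR order 1):
  gamma(0) = phi_1 gamma(1) + c_0
  gamma(1) = phi_1 gamma(0) + c_1
Substituting the second into the first: gamma(0) (1 - phi_1^2) = c_0 + phi_1 c_1, so
  gamma(0) = c_0 / (1 - phi_1^2) = 4 / (1 - (-0.177)^2) = 4 / 0.968671 = 4.129369.
  gamma(1) = phi_1 gamma(0) = (-0.177)(4.129369) = -0.730898.
Therefore gamma(1) = -0.7309 (to 4 decimal places).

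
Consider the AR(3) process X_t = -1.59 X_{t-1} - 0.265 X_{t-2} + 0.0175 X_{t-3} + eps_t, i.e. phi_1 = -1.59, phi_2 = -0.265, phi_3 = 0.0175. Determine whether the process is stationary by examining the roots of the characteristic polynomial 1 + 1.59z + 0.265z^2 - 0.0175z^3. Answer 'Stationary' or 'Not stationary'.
\text{Not stationary}

The AR(p) characteristic polynomial is P(z) = 1 + 1.59z + 0.265z^2 - 0.0175z^3.
Stationarity requires all roots to lie outside the unit circle, i.e. |z| > 1 for every root.
Degree 3: look for a simple real root z0 first, then factor out (1 - z/z0) and solve the remaining quadratic.
Testing z0 = -4: P(-4) = 1 + (1.59)(-4) + (0.265)(-4)^2 + (-0.0175)(-4)^3
  = 1 + (-6.36) + (4.24) + (1.12) = 0.  So z_0 = -4 is a root, |z_0| = 4.
Divide out the factor (1 + 0.25 z) = (1 - z/z0) (since 1/z0 = -0.25):
  P(z) = (1 + 0.25 z)(1 + (1.34) z + (-0.07) z^2)
  [check: z-coef 1.34 - (-0.25) = 1.59; z^2-coef -0.07 - (-0.25)(1.34) = 0.265; z^3-coef -(-0.25)(-0.07) = -0.0175.]
Remaining roots from the quadratic factor 1 + (1.34) z + (-0.07) z^2:
  Set 1 + (1.34) z + (-0.07) z^2 = 0, i.e. a z^2 + b z + c = 0 with a = -0.07, b = 1.34, c = 1.
  Discriminant D = b^2 - 4ac = (1.34)^2 - 4*(-0.07)*1 = 1.7956 - (-0.28) = 2.0756.
  D >= 0, so the roots are real: z = (-b +/- sqrt(D)) / (2a) = (-1.34 +/- 1.440694) / (-0.14).
    z_1 = (-1.34 + 1.440694) / (-0.14) = -0.7192,   |z_1| = 0.7192.
    z_2 = (-1.34 - 1.440694) / (-0.14) = 19.8621,   |z_2| = 19.8621.
Moduli of all roots: 4.0000, 0.7192, 19.8621.
All moduli strictly greater than 1? No.
Verdict: Not stationary.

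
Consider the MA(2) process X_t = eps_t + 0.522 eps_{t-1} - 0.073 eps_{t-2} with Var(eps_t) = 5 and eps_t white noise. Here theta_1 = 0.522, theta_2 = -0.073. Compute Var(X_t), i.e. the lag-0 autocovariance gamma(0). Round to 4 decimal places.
\gamma(0) = 6.3891

For an MA(q) process X_t = eps_t + sum_i theta_i eps_{t-i} with
Var(eps_t) = sigma^2, the variance is
  gamma(0) = sigma^2 * (1 + sum_i theta_i^2).
  sum_i theta_i^2 = (0.522)^2 + (-0.073)^2 = 0.272484 + 0.005329 = 0.277813.
  gamma(0) = 5 * (1 + 0.277813) = 5 * 1.277813 = 6.389065, which rounds to 6.3891.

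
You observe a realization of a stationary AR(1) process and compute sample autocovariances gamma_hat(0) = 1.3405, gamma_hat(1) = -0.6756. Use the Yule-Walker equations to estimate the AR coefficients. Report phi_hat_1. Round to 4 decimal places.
\hat\phi_{1} = -0.5040

The Yule-Walker equations for an AR(p) process read, in matrix form,
  Gamma_p phi = r_p,   with   (Gamma_p)_{ij} = gamma(|i - j|),
                       (r_p)_i = gamma(i),   i,j = 1..p.
Substitute the sample gammas (Toeplitz matrix and right-hand side of size 1):
  Gamma_p = [[1.3405]]
  r_p     = [-0.6756]
With p = 1 this is the single equation gamma(0) phi_1 = gamma(1):
  phi_hat_1 = gamma(1) / gamma(0) = -0.6756 / 1.3405 = -0.5040.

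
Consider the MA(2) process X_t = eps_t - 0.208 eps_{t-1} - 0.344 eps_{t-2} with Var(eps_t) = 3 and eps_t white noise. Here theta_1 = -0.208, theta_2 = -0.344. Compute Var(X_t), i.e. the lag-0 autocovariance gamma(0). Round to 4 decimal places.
\gamma(0) = 3.4848

For an MA(q) process X_t = eps_t + sum_i theta_i eps_{t-i} with
Var(eps_t) = sigma^2, the variance is
  gamma(0) = sigma^2 * (1 + sum_i theta_i^2).
  sum_i theta_i^2 = (-0.208)^2 + (-0.344)^2 = 0.043264 + 0.118336 = 0.1616.
  gamma(0) = 3 * (1 + 0.1616) = 3 * 1.1616 = 3.4848.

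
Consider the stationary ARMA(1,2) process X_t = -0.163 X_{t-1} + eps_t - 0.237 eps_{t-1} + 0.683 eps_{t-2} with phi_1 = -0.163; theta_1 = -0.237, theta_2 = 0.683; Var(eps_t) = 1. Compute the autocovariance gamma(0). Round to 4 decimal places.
\gamma(0) = 1.7351

Multiply the model equation by X_{t-k} and take expectations. With theta_0 = psi_0 = 1 and psi_j the MA(infinity) weights, this gives
  gamma(k) - sum_i phi_i gamma(k-i) = c_k,
  c_k = sigma^2 * sum_{j=k..q} theta_j psi_{j-k}   (c_k = 0 for k > q),
using gamma(-m) = gamma(m).
psi-weights needed (psi_j = theta_j + sum_i phi_i psi_{j-i}):
  psi_1 = theta_1 + phi_1 = -0.237 + (-0.163) = -0.4
  psi_2 = theta_2 + phi_1 psi_1 = 0.683 + (-0.163)(-0.4) = 0.7482
Right-hand sides:
  c_0 = sigma^2 (1 + theta_1 psi_1 + theta_2 psi_2) = 1 * (1 + (-0.237)(-0.4) + (0.683)(0.7482)) = 1 * 1.605821 = 1.605821
  c_1 = sigma^2 (theta_1 + theta_2 psi_1) = 1 * (-0.237 + (0.683)(-0.4)) = -0.5102
  c_2 = sigma^2 theta_2 = 1 * (0.683) = 0.683
Equations for k = 0 and k = 1 (AR order 1):
  gamma(0) = phi_1 gamma(1) + c_0
  gamma(1) = phi_1 gamma(0) + c_1
Substituting the second into the first: gamma(0) (1 - phi_1^2) = c_0 + phi_1 c_1, so
  gamma(0) = (c_0 + phi_1 c_1) / (1 - phi_1^2) = (1.605821 + (-0.163)(-0.5102)) / (1 - (-0.163)^2) = 1.688983 / 0.973431 = 1.735083.
Therefore gamma(0) = 1.7351 (to 4 decimal places).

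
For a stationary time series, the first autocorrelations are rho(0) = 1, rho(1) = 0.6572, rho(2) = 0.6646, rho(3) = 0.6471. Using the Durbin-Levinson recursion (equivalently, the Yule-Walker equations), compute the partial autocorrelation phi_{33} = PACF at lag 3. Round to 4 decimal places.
\phi_{33} = 0.2539

The PACF at lag k is phi_{kk}, the last component of the solution
to the Yule-Walker system G_k phi = r_k where
  (G_k)_{ij} = rho(|i - j|), (r_k)_i = rho(i), i,j = 1..k.
Equivalently, Durbin-Levinson gives phi_{kk} iteratively:
  phi_{11} = rho(1)
  phi_{kk} = [rho(k) - sum_{j=1..k-1} phi_{k-1,j} rho(k-j)]
            / [1 - sum_{j=1..k-1} phi_{k-1,j} rho(j)],
  phi_{k,j} = phi_{k-1,j} - phi_{kk} phi_{k-1,k-j},  j = 1..k-1.
Step k = 1:
  phi_11 = rho(1) = 0.6572.
Step k = 2:
  phi_22 = [rho(2) - phi_11 rho(1)] / [1 - phi_11 rho(1)] = [0.6646 - (0.6572)(0.6572)] / [1 - (0.6572)(0.6572)]
         = 0.23268816 / 0.56808816 = 0.409599.
  Update: phi_21 = phi_11 - phi_22 phi_11 = 0.6572 - (0.409599)(0.6572) = 0.388012.
Step k = 3:
  phi_33 = [rho(3) - phi_21 rho(2) - phi_22 rho(1)] / [1 - phi_21 rho(1) - phi_22 rho(2)]
    numerator   = 0.6471 - (0.388012)(0.6646) - (0.409599)(0.6572) = 0.12003914
    denominator = 1 - (0.388012)(0.6572) - (0.409599)(0.6646) = 0.4727794
  phi_33 = 0.12003914 / 0.4727794 = 0.2539.
Therefore phi_{33} = 0.2539.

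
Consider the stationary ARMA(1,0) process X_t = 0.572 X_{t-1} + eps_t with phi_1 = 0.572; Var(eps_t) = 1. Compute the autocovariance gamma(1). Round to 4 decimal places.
\gamma(1) = 0.8502

Multiply the model equation by X_{t-k} and take expectations. With theta_0 = psi_0 = 1 and psi_j the MA(infinity) weights, this gives
  gamma(k) - sum_i phi_i gamma(k-i) = c_k,
  c_k = sigma^2 * sum_{j=k..q} theta_j psi_{j-k}   (c_k = 0 for k > q),
using gamma(-m) = gamma(m).
Pure AR (q = 0): c_0 = sigma^2 = 1, c_k = 0 for k >= 1.
Equations for k = 0 and k = 1 (AR order 1):
  gamma(0) = phi_1 gamma(1) + c_0
  gamma(1) = phi_1 gamma(0) + c_1
Substituting the second into the first: gamma(0) (1 - phi_1^2) = c_0 + phi_1 c_1, so
  gamma(0) = c_0 / (1 - phi_1^2) = 1 / (1 - (0.572)^2) = 1 / 0.672816 = 1.48629.
  gamma(1) = phi_1 gamma(0) = (0.572)(1.48629) = 0.850158.
Therefore gamma(1) = 0.8502 (to 4 decimal places).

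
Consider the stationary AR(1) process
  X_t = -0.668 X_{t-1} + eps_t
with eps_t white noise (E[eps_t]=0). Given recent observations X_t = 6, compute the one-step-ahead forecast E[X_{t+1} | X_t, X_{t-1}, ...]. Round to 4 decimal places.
E[X_{t+1} \mid \mathcal F_t] = -4.0080

For an AR(p) model X_t = c + sum_i phi_i X_{t-i} + eps_t, the
one-step-ahead conditional mean is
  E[X_{t+1} | X_t, ...] = c + sum_i phi_i X_{t+1-i}.
Substitute known values:
  E[X_{t+1} | ...] = (-0.668) * (6)
                   = -4.0080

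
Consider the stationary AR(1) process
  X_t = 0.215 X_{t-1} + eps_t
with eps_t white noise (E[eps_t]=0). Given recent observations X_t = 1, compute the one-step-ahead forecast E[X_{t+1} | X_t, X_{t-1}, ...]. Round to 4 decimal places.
E[X_{t+1} \mid \mathcal F_t] = 0.2150

For an AR(p) model X_t = c + sum_i phi_i X_{t-i} + eps_t, the
one-step-ahead conditional mean is
  E[X_{t+1} | X_t, ...] = c + sum_i phi_i X_{t+1-i}.
Substitute known values:
  E[X_{t+1} | ...] = (0.215) * (1)
                   = 0.2150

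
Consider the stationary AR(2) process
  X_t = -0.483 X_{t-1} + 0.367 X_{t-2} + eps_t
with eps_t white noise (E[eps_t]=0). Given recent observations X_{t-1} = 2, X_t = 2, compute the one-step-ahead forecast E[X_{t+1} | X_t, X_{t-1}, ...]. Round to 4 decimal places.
E[X_{t+1} \mid \mathcal F_t] = -0.2320

For an AR(p) model X_t = c + sum_i phi_i X_{t-i} + eps_t, the
one-step-ahead conditional mean is
  E[X_{t+1} | X_t, ...] = c + sum_i phi_i X_{t+1-i}.
Substitute known values:
  E[X_{t+1} | ...] = (-0.483) * (2) + (0.367) * (2)
                   = -0.2320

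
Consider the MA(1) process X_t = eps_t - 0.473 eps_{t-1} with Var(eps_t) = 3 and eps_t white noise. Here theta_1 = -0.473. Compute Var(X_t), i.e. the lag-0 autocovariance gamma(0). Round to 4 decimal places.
\gamma(0) = 3.6712

For an MA(q) process X_t = eps_t + sum_i theta_i eps_{t-i} with
Var(eps_t) = sigma^2, the variance is
  gamma(0) = sigma^2 * (1 + sum_i theta_i^2).
  sum_i theta_i^2 = (-0.473)^2 = 0.223729.
  gamma(0) = 3 * (1 + 0.223729) = 3 * 1.223729 = 3.671187, which rounds to 3.6712.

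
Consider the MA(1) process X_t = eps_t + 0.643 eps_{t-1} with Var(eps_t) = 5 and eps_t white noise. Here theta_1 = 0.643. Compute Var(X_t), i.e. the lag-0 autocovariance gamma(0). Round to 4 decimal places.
\gamma(0) = 7.0672

For an MA(q) process X_t = eps_t + sum_i theta_i eps_{t-i} with
Var(eps_t) = sigma^2, the variance is
  gamma(0) = sigma^2 * (1 + sum_i theta_i^2).
  sum_i theta_i^2 = (0.643)^2 = 0.413449.
  gamma(0) = 5 * (1 + 0.413449) = 5 * 1.413449 = 7.067245, which rounds to 7.0672.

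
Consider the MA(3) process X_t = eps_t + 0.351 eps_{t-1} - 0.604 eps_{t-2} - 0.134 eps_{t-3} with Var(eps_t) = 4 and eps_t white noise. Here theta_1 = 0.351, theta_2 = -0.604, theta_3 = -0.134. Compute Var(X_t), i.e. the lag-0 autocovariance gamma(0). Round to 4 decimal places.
\gamma(0) = 6.0239

For an MA(q) process X_t = eps_t + sum_i theta_i eps_{t-i} with
Var(eps_t) = sigma^2, the variance is
  gamma(0) = sigma^2 * (1 + sum_i theta_i^2).
  sum_i theta_i^2 = (0.351)^2 + (-0.604)^2 + (-0.134)^2 = 0.123201 + 0.364816 + 0.017956 = 0.505973.
  gamma(0) = 4 * (1 + 0.505973) = 4 * 1.505973 = 6.023892, which rounds to 6.0239.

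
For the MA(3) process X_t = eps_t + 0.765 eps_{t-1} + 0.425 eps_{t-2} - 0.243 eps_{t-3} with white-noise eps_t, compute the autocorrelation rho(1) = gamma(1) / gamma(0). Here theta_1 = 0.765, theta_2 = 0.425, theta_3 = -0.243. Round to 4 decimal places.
\rho(1) = 0.5408

For an MA(q) process with theta_0 = 1, the autocovariance is
  gamma(k) = sigma^2 * sum_{i=0..q-k} theta_i * theta_{i+k},
and rho(k) = gamma(k) / gamma(0). Sigma^2 cancels.
  numerator   = (1)*(0.765) + (0.765)*(0.425) + (0.425)*(-0.243) = 0.98685.
  denominator = (1)^2 + (0.765)^2 + (0.425)^2 + (-0.243)^2 = 1.824899.
  rho(1) = 0.98685 / 1.824899 = 0.5408.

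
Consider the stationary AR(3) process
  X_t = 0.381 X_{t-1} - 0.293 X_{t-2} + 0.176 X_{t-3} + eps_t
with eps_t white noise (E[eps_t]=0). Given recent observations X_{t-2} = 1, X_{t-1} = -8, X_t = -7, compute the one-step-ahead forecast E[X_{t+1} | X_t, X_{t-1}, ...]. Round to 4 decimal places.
E[X_{t+1} \mid \mathcal F_t] = -0.1470

For an AR(p) model X_t = c + sum_i phi_i X_{t-i} + eps_t, the
one-step-ahead conditional mean is
  E[X_{t+1} | X_t, ...] = c + sum_i phi_i X_{t+1-i}.
Substitute known values:
  E[X_{t+1} | ...] = (0.381) * (-7) + (-0.293) * (-8) + (0.176) * (1)
                   = -0.1470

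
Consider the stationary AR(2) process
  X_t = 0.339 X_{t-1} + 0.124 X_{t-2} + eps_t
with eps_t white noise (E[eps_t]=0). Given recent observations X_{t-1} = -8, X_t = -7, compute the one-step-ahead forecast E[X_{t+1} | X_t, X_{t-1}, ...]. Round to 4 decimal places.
E[X_{t+1} \mid \mathcal F_t] = -3.3650

For an AR(p) model X_t = c + sum_i phi_i X_{t-i} + eps_t, the
one-step-ahead conditional mean is
  E[X_{t+1} | X_t, ...] = c + sum_i phi_i X_{t+1-i}.
Substitute known values:
  E[X_{t+1} | ...] = (0.339) * (-7) + (0.124) * (-8)
                   = -3.3650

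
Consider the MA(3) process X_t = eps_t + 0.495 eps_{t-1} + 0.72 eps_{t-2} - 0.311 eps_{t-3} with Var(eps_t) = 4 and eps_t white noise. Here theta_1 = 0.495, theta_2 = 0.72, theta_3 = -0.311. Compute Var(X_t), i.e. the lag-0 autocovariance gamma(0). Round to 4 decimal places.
\gamma(0) = 7.4406

For an MA(q) process X_t = eps_t + sum_i theta_i eps_{t-i} with
Var(eps_t) = sigma^2, the variance is
  gamma(0) = sigma^2 * (1 + sum_i theta_i^2).
  sum_i theta_i^2 = (0.495)^2 + (0.72)^2 + (-0.311)^2 = 0.245025 + 0.5184 + 0.096721 = 0.860146.
  gamma(0) = 4 * (1 + 0.860146) = 4 * 1.860146 = 7.440584, which rounds to 7.4406.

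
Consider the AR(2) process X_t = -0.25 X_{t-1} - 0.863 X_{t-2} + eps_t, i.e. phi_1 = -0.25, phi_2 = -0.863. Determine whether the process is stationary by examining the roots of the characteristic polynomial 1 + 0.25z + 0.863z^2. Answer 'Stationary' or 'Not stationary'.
\text{Stationary}

The AR(p) characteristic polynomial is P(z) = 1 + 0.25z + 0.863z^2.
Stationarity requires all roots to lie outside the unit circle, i.e. |z| > 1 for every root.
Set 1 + (0.25) z + (0.863) z^2 = 0, i.e. a z^2 + b z + c = 0 with a = 0.863, b = 0.25, c = 1.
Discriminant D = b^2 - 4ac = (0.25)^2 - 4*(0.863)*1 = 0.0625 - (3.452) = -3.3895.
D < 0, so the roots are the complex-conjugate pair z = (-b +/- i sqrt(-D)) / (2a) = -0.1448 +/- 1.0667i.
For a conjugate pair |z|^2 = z * conj(z) = (product of roots) = c/a = 1/(0.863) = 1.158749, so |z| = sqrt(1.158749) = 1.0765 for both roots.
Moduli of all roots: 1.0765, 1.0765.
All moduli strictly greater than 1? Yes.
Verdict: Stationary.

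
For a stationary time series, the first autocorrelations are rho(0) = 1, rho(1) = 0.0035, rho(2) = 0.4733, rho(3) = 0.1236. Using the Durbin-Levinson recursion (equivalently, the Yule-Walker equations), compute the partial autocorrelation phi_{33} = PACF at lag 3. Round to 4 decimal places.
\phi_{33} = 0.1560

The PACF at lag k is phi_{kk}, the last component of the solution
to the Yule-Walker system G_k phi = r_k where
  (G_k)_{ij} = rho(|i - j|), (r_k)_i = rho(i), i,j = 1..k.
Equivalently, Durbin-Levinson gives phi_{kk} iteratively:
  phi_{11} = rho(1)
  phi_{kk} = [rho(k) - sum_{j=1..k-1} phi_{k-1,j} rho(k-j)]
            / [1 - sum_{j=1..k-1} phi_{k-1,j} rho(j)],
  phi_{k,j} = phi_{k-1,j} - phi_{kk} phi_{k-1,k-j},  j = 1..k-1.
Step k = 1:
  phi_11 = rho(1) = 0.0035.
Step k = 2:
  phi_22 = [rho(2) - phi_11 rho(1)] / [1 - phi_11 rho(1)] = [0.4733 - (0.0035)(0.0035)] / [1 - (0.0035)(0.0035)]
         = 0.47328775 / 0.99998775 = 0.473294.
  Update: phi_21 = phi_11 - phi_22 phi_11 = 0.0035 - (0.473294)(0.0035) = 0.001843.
Step k = 3:
  phi_33 = [rho(3) - phi_21 rho(2) - phi_22 rho(1)] / [1 - phi_21 rho(1) - phi_22 rho(2)]
    numerator   = 0.1236 - (0.001843)(0.4733) - (0.473294)(0.0035) = 0.12107096
    denominator = 1 - (0.001843)(0.0035) - (0.473294)(0.4733) = 0.77598371
  phi_33 = 0.12107096 / 0.77598371 = 0.156.
Therefore phi_{33} = 0.1560.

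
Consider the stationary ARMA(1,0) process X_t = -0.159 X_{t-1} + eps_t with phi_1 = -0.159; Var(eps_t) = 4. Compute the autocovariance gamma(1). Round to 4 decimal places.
\gamma(1) = -0.6525

Multiply the model equation by X_{t-k} and take expectations. With theta_0 = psi_0 = 1 and psi_j the MA(infinity) weights, this gives
  gamma(k) - sum_i phi_i gamma(k-i) = c_k,
  c_k = sigma^2 * sum_{j=k..q} theta_j psi_{j-k}   (c_k = 0 for k > q),
using gamma(-m) = gamma(m).
Pure AR (q = 0): c_0 = sigma^2 = 4, c_k = 0 for k >= 1.
Equations for k = 0 and k = 1 (AR order 1):
  gamma(0) = phi_1 gamma(1) + c_0
  gamma(1) = phi_1 gamma(0) + c_1
Substituting the second into the first: gamma(0) (1 - phi_1^2) = c_0 + phi_1 c_1, so
  gamma(0) = c_0 / (1 - phi_1^2) = 4 / (1 - (-0.159)^2) = 4 / 0.974719 = 4.103747.
  gamma(1) = phi_1 gamma(0) = (-0.159)(4.103747) = -0.652496.
Therefore gamma(1) = -0.6525 (to 4 decimal places).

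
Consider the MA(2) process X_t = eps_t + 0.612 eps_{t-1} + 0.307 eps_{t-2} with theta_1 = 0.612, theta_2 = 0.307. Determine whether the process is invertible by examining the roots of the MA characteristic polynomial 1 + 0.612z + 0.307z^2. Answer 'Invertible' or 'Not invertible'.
\text{Invertible}

The MA(q) characteristic polynomial is P(z) = 1 + 0.612z + 0.307z^2.
Invertibility requires all roots to lie outside the unit circle, i.e. |z| > 1 for every root.
Set 1 + (0.612) z + (0.307) z^2 = 0, i.e. a z^2 + b z + c = 0 with a = 0.307, b = 0.612, c = 1.
Discriminant D = b^2 - 4ac = (0.612)^2 - 4*(0.307)*1 = 0.374544 - (1.228) = -0.853456.
D < 0, so the roots are the complex-conjugate pair z = (-b +/- i sqrt(-D)) / (2a) = -0.9967 +/- 1.5046i.
For a conjugate pair |z|^2 = z * conj(z) = (product of roots) = c/a = 1/(0.307) = 3.257329, so |z| = sqrt(3.257329) = 1.8048 for both roots.
Moduli of all roots: 1.8048, 1.8048.
All moduli strictly greater than 1? Yes.
Verdict: Invertible.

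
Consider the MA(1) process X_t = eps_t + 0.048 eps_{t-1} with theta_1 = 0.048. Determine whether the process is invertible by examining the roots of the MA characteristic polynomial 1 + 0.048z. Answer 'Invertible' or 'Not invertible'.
\text{Invertible}

The MA(q) characteristic polynomial is P(z) = 1 + 0.048z.
Invertibility requires all roots to lie outside the unit circle, i.e. |z| > 1 for every root.
This is linear in z: 1 + (0.048) z = 0  =>  z = -1/(0.048) = -20.833333,  |z| = 20.833333.
Moduli of all roots: 20.8333.
All moduli strictly greater than 1? Yes.
Verdict: Invertible.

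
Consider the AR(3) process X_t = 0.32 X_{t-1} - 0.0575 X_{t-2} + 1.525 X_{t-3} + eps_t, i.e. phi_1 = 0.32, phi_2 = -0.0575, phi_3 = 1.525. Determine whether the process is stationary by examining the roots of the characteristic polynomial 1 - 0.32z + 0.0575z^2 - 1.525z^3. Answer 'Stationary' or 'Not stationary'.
\text{Not stationary}

The AR(p) characteristic polynomial is P(z) = 1 - 0.32z + 0.0575z^2 - 1.525z^3.
Stationarity requires all roots to lie outside the unit circle, i.e. |z| > 1 for every root.
Degree 3: look for a simple real root z0 first, then factor out (1 - z/z0) and solve the remaining quadratic.
Testing z0 = 0.8: P(0.8) = 1 + (-0.32)(0.8) + (0.0575)(0.8)^2 + (-1.525)(0.8)^3
  = 1 + (-0.256) + (0.0368) + (-0.7808) = 0.  So z_0 = 0.8 is a root, |z_0| = 0.8.
Divide out the factor (1 - 1.25 z) = (1 - z/z0) (since 1/z0 = 1.25):
  P(z) = (1 - 1.25 z)(1 + (0.93) z + (1.22) z^2)
  [check: z-coef 0.93 - (1.25) = -0.32; z^2-coef 1.22 - (1.25)(0.93) = 0.0575; z^3-coef -(1.25)(1.22) = -1.525.]
Remaining roots from the quadratic factor 1 + (0.93) z + (1.22) z^2:
  Set 1 + (0.93) z + (1.22) z^2 = 0, i.e. a z^2 + b z + c = 0 with a = 1.22, b = 0.93, c = 1.
  Discriminant D = b^2 - 4ac = (0.93)^2 - 4*(1.22)*1 = 0.8649 - (4.88) = -4.0151.
  D < 0, so the roots are the complex-conjugate pair z = (-b +/- i sqrt(-D)) / (2a) = -0.3811 +/- 0.8212i.
  For a conjugate pair |z|^2 = z * conj(z) = (product of roots) = c/a = 1/(1.22) = 0.819672, so |z| = sqrt(0.819672) = 0.9054 for both roots.
Moduli of all roots: 0.8000, 0.9054, 0.9054.
All moduli strictly greater than 1? No.
Verdict: Not stationary.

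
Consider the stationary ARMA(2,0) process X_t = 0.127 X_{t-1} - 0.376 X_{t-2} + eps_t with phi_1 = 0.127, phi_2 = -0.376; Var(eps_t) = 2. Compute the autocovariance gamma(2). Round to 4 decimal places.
\gamma(2) = -0.8558

Multiply the model equation by X_{t-k} and take expectations. With theta_0 = psi_0 = 1 and psi_j the MA(infinity) weights, this gives
  gamma(k) - sum_i phi_i gamma(k-i) = c_k,
  c_k = sigma^2 * sum_{j=k..q} theta_j psi_{j-k}   (c_k = 0 for k > q),
using gamma(-m) = gamma(m).
Pure AR (q = 0): c_0 = sigma^2 = 2, c_k = 0 for k >= 1.
Equations for k = 0, 1, 2 (AR order 2, c_2 = 0):
  (E0) gamma(0) = phi_1 gamma(1) + phi_2 gamma(2) + c_0
  (E1) gamma(1) = phi_1 gamma(0) + phi_2 gamma(1) + c_1
  (E2) gamma(2) = phi_1 gamma(1) + phi_2 gamma(0)
From (E1): gamma(1) = A gamma(0) + B with
  A = phi_1 / (1 - phi_2) = 0.127 / 1.376 = 0.092297,   B = c_1 / (1 - phi_2) = 0 / 1.376 = 0.
Insert (E2) into (E0): gamma(0) (1 - phi_2^2) = phi_1 (1 + phi_2) gamma(1) + c_0.
  phi_1 (1 + phi_2) = (0.127)(0.624) = 0.079248,   1 - phi_2^2 = 0.858624.
Replace gamma(1) by A gamma(0) + B and collect gamma(0):
  gamma(0) [0.858624 - (0.079248)(0.092297)] = c_0 = 2
  gamma(0) * 0.85131 = 2
  gamma(0) = 2 / 0.85131 = 2.349321.
  gamma(1) = A gamma(0) = (0.092297)(2.349321) = 0.216834.
  gamma(2) = phi_1 gamma(1) + phi_2 gamma(0) = (0.127)(0.216834) + (-0.376)(2.349321) = -0.855807.
Therefore gamma(2) = -0.8558 (to 4 decimal places).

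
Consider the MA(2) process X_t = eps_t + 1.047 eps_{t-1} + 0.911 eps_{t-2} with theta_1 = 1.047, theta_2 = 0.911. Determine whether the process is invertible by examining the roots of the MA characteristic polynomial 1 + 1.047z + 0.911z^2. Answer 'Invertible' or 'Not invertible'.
\text{Invertible}

The MA(q) characteristic polynomial is P(z) = 1 + 1.047z + 0.911z^2.
Invertibility requires all roots to lie outside the unit circle, i.e. |z| > 1 for every root.
Set 1 + (1.047) z + (0.911) z^2 = 0, i.e. a z^2 + b z + c = 0 with a = 0.911, b = 1.047, c = 1.
Discriminant D = b^2 - 4ac = (1.047)^2 - 4*(0.911)*1 = 1.096209 - (3.644) = -2.547791.
D < 0, so the roots are the complex-conjugate pair z = (-b +/- i sqrt(-D)) / (2a) = -0.5746 +/- 0.8761i.
For a conjugate pair |z|^2 = z * conj(z) = (product of roots) = c/a = 1/(0.911) = 1.097695, so |z| = sqrt(1.097695) = 1.0477 for both roots.
Moduli of all roots: 1.0477, 1.0477.
All moduli strictly greater than 1? Yes.
Verdict: Invertible.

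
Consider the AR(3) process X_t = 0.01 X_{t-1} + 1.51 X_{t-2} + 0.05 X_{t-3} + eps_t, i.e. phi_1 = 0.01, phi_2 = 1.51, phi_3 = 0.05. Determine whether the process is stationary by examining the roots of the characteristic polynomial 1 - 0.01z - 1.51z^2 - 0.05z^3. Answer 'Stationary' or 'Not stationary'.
\text{Not stationary}

The AR(p) characteristic polynomial is P(z) = 1 - 0.01z - 1.51z^2 - 0.05z^3.
Stationarity requires all roots to lie outside the unit circle, i.e. |z| > 1 for every root.
Degree 3: look for a simple real root z0 first, then factor out (1 - z/z0) and solve the remaining quadratic.
Testing z0 = 0.8: P(0.8) = 1 + (-0.01)(0.8) + (-1.51)(0.8)^2 + (-0.05)(0.8)^3
  = 1 + (-0.008) + (-0.9664) + (-0.0256) = 0.  So z_0 = 0.8 is a root, |z_0| = 0.8.
Divide out the factor (1 - 1.25 z) = (1 - z/z0) (since 1/z0 = 1.25):
  P(z) = (1 - 1.25 z)(1 + (1.24) z + (0.04) z^2)
  [check: z-coef 1.24 - (1.25) = -0.01; z^2-coef 0.04 - (1.25)(1.24) = -1.51; z^3-coef -(1.25)(0.04) = -0.05.]
Remaining roots from the quadratic factor 1 + (1.24) z + (0.04) z^2:
  Set 1 + (1.24) z + (0.04) z^2 = 0, i.e. a z^2 + b z + c = 0 with a = 0.04, b = 1.24, c = 1.
  Discriminant D = b^2 - 4ac = (1.24)^2 - 4*(0.04)*1 = 1.5376 - (0.16) = 1.3776.
  D >= 0, so the roots are real: z = (-b +/- sqrt(D)) / (2a) = (-1.24 +/- 1.173712) / (0.08).
    z_1 = (-1.24 + 1.173712) / (0.08) = -0.8286,   |z_1| = 0.8286.
    z_2 = (-1.24 - 1.173712) / (0.08) = -30.1714,   |z_2| = 30.1714.
Moduli of all roots: 0.8000, 0.8286, 30.1714.
All moduli strictly greater than 1? No.
Verdict: Not stationary.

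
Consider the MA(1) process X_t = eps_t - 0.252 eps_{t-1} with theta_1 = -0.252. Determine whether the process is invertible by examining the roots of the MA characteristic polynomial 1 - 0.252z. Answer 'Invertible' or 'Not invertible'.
\text{Invertible}

The MA(q) characteristic polynomial is P(z) = 1 - 0.252z.
Invertibility requires all roots to lie outside the unit circle, i.e. |z| > 1 for every root.
This is linear in z: 1 + (-0.252) z = 0  =>  z = -1/(-0.252) = 3.968254,  |z| = 3.968254.
Moduli of all roots: 3.9683.
All moduli strictly greater than 1? Yes.
Verdict: Invertible.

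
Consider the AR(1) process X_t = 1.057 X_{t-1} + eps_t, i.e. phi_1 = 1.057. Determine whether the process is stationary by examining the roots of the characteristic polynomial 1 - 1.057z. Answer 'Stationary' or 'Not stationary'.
\text{Not stationary}

The AR(p) characteristic polynomial is P(z) = 1 - 1.057z.
Stationarity requires all roots to lie outside the unit circle, i.e. |z| > 1 for every root.
This is linear in z: 1 + (-1.057) z = 0  =>  z = -1/(-1.057) = 0.946074,  |z| = 0.946074.
Moduli of all roots: 0.9461.
All moduli strictly greater than 1? No.
Verdict: Not stationary.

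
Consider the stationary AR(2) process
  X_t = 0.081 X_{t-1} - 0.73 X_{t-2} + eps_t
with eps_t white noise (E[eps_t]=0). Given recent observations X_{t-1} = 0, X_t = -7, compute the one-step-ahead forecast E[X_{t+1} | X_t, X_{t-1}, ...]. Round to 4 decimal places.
E[X_{t+1} \mid \mathcal F_t] = -0.5670

For an AR(p) model X_t = c + sum_i phi_i X_{t-i} + eps_t, the
one-step-ahead conditional mean is
  E[X_{t+1} | X_t, ...] = c + sum_i phi_i X_{t+1-i}.
Substitute known values:
  E[X_{t+1} | ...] = (0.081) * (-7) + (-0.73) * (0)
                   = -0.5670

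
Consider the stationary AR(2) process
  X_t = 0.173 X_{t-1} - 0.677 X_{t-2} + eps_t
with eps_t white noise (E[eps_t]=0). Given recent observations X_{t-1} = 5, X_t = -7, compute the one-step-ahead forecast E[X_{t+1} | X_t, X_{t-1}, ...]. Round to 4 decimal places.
E[X_{t+1} \mid \mathcal F_t] = -4.5960

For an AR(p) model X_t = c + sum_i phi_i X_{t-i} + eps_t, the
one-step-ahead conditional mean is
  E[X_{t+1} | X_t, ...] = c + sum_i phi_i X_{t+1-i}.
Substitute known values:
  E[X_{t+1} | ...] = (0.173) * (-7) + (-0.677) * (5)
                   = -4.5960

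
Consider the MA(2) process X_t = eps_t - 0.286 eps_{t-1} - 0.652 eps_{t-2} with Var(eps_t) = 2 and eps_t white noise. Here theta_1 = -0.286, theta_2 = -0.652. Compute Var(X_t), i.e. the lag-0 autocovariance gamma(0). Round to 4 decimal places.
\gamma(0) = 3.0138

For an MA(q) process X_t = eps_t + sum_i theta_i eps_{t-i} with
Var(eps_t) = sigma^2, the variance is
  gamma(0) = sigma^2 * (1 + sum_i theta_i^2).
  sum_i theta_i^2 = (-0.286)^2 + (-0.652)^2 = 0.081796 + 0.425104 = 0.5069.
  gamma(0) = 2 * (1 + 0.5069) = 2 * 1.5069 = 3.0138.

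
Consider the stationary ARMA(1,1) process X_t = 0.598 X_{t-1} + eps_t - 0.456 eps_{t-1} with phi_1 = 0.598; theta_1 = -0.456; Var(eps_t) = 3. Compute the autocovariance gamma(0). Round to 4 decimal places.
\gamma(0) = 3.0942

Multiply the model equation by X_{t-k} and take expectations. With theta_0 = psi_0 = 1 and psi_j the MA(infinity) weights, this gives
  gamma(k) - sum_i phi_i gamma(k-i) = c_k,
  c_k = sigma^2 * sum_{j=k..q} theta_j psi_{j-k}   (c_k = 0 for k > q),
using gamma(-m) = gamma(m).
psi-weights needed (psi_j = theta_j + sum_i phi_i psi_{j-i}):
  psi_1 = theta_1 + phi_1 = -0.456 + (0.598) = 0.142
Right-hand sides:
  c_0 = sigma^2 (1 + theta_1 psi_1) = 3 * (1 + (-0.456)(0.142)) = 3 * 0.935248 = 2.805744
  c_1 = sigma^2 theta_1 = 3 * (-0.456) = -1.368
  c_2 = 0
Equations for k = 0 and k = 1 (AR order 1):
  gamma(0) = phi_1 gamma(1) + c_0
  gamma(1) = phi_1 gamma(0) + c_1
Substituting the second into the first: gamma(0) (1 - phi_1^2) = c_0 + phi_1 c_1, so
  gamma(0) = (c_0 + phi_1 c_1) / (1 - phi_1^2) = (2.805744 + (0.598)(-1.368)) / (1 - (0.598)^2) = 1.98768 / 0.642396 = 3.094166.
Therefore gamma(0) = 3.0942 (to 4 decimal places).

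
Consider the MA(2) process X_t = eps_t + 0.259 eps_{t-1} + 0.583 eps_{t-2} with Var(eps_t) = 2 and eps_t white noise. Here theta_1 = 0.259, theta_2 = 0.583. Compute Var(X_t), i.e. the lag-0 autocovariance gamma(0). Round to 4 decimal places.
\gamma(0) = 2.8139

For an MA(q) process X_t = eps_t + sum_i theta_i eps_{t-i} with
Var(eps_t) = sigma^2, the variance is
  gamma(0) = sigma^2 * (1 + sum_i theta_i^2).
  sum_i theta_i^2 = (0.259)^2 + (0.583)^2 = 0.067081 + 0.339889 = 0.40697.
  gamma(0) = 2 * (1 + 0.40697) = 2 * 1.40697 = 2.81394, which rounds to 2.8139.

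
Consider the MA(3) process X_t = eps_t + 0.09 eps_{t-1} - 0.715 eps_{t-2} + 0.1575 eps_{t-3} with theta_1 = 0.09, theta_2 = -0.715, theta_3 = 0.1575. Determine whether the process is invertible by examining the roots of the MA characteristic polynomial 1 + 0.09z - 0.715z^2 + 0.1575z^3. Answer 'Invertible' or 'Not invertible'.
\text{Invertible}

The MA(q) characteristic polynomial is P(z) = 1 + 0.09z - 0.715z^2 + 0.1575z^3.
Invertibility requires all roots to lie outside the unit circle, i.e. |z| > 1 for every root.
Degree 3: look for a simple real root z0 first, then factor out (1 - z/z0) and solve the remaining quadratic.
Testing z0 = 4: P(4) = 1 + (0.09)(4) + (-0.715)(4)^2 + (0.1575)(4)^3
  = 1 + (0.36) + (-11.44) + (10.08) = 0.  So z_0 = 4 is a root, |z_0| = 4.
Divide out the factor (1 - 0.25 z) = (1 - z/z0) (since 1/z0 = 0.25):
  P(z) = (1 - 0.25 z)(1 + (0.34) z + (-0.63) z^2)
  [check: z-coef 0.34 - (0.25) = 0.09; z^2-coef -0.63 - (0.25)(0.34) = -0.715; z^3-coef -(0.25)(-0.63) = 0.1575.]
Remaining roots from the quadratic factor 1 + (0.34) z + (-0.63) z^2:
  Set 1 + (0.34) z + (-0.63) z^2 = 0, i.e. a z^2 + b z + c = 0 with a = -0.63, b = 0.34, c = 1.
  Discriminant D = b^2 - 4ac = (0.34)^2 - 4*(-0.63)*1 = 0.1156 - (-2.52) = 2.6356.
  D >= 0, so the roots are real: z = (-b +/- sqrt(D)) / (2a) = (-0.34 +/- 1.623453) / (-1.26).
    z_1 = (-0.34 + 1.623453) / (-1.26) = -1.0186,   |z_1| = 1.0186.
    z_2 = (-0.34 - 1.623453) / (-1.26) = 1.5583,   |z_2| = 1.5583.
Moduli of all roots: 4.0000, 1.0186, 1.5583.
All moduli strictly greater than 1? Yes.
Verdict: Invertible.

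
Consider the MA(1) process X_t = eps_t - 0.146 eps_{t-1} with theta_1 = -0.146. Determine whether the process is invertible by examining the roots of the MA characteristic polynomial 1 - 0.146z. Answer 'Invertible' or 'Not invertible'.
\text{Invertible}

The MA(q) characteristic polynomial is P(z) = 1 - 0.146z.
Invertibility requires all roots to lie outside the unit circle, i.e. |z| > 1 for every root.
This is linear in z: 1 + (-0.146) z = 0  =>  z = -1/(-0.146) = 6.849315,  |z| = 6.849315.
Moduli of all roots: 6.8493.
All moduli strictly greater than 1? Yes.
Verdict: Invertible.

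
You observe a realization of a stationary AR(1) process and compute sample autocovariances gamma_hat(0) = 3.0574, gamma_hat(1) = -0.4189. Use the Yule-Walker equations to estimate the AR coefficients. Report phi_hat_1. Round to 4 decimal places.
\hat\phi_{1} = -0.1370

The Yule-Walker equations for an AR(p) process read, in matrix form,
  Gamma_p phi = r_p,   with   (Gamma_p)_{ij} = gamma(|i - j|),
                       (r_p)_i = gamma(i),   i,j = 1..p.
Substitute the sample gammas (Toeplitz matrix and right-hand side of size 1):
  Gamma_p = [[3.0574]]
  r_p     = [-0.4189]
With p = 1 this is the single equation gamma(0) phi_1 = gamma(1):
  phi_hat_1 = gamma(1) / gamma(0) = -0.4189 / 3.0574 = -0.1370.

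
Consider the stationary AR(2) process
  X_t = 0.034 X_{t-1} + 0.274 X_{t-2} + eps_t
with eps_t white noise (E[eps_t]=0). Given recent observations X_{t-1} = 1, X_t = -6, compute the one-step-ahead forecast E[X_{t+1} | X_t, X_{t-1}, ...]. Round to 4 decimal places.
E[X_{t+1} \mid \mathcal F_t] = 0.0700

For an AR(p) model X_t = c + sum_i phi_i X_{t-i} + eps_t, the
one-step-ahead conditional mean is
  E[X_{t+1} | X_t, ...] = c + sum_i phi_i X_{t+1-i}.
Substitute known values:
  E[X_{t+1} | ...] = (0.034) * (-6) + (0.274) * (1)
                   = 0.0700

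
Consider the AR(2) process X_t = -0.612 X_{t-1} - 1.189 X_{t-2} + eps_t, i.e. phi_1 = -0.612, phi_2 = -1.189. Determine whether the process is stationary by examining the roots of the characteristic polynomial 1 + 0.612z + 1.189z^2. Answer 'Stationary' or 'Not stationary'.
\text{Not stationary}

The AR(p) characteristic polynomial is P(z) = 1 + 0.612z + 1.189z^2.
Stationarity requires all roots to lie outside the unit circle, i.e. |z| > 1 for every root.
Set 1 + (0.612) z + (1.189) z^2 = 0, i.e. a z^2 + b z + c = 0 with a = 1.189, b = 0.612, c = 1.
Discriminant D = b^2 - 4ac = (0.612)^2 - 4*(1.189)*1 = 0.374544 - (4.756) = -4.381456.
D < 0, so the roots are the complex-conjugate pair z = (-b +/- i sqrt(-D)) / (2a) = -0.2574 +/- 0.8802i.
For a conjugate pair |z|^2 = z * conj(z) = (product of roots) = c/a = 1/(1.189) = 0.841043, so |z| = sqrt(0.841043) = 0.9171 for both roots.
Moduli of all roots: 0.9171, 0.9171.
All moduli strictly greater than 1? No.
Verdict: Not stationary.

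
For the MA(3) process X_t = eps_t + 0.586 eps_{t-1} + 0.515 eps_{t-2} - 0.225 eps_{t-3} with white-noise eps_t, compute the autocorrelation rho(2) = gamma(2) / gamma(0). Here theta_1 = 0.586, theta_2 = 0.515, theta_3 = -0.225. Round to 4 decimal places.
\rho(2) = 0.2309

For an MA(q) process with theta_0 = 1, the autocovariance is
  gamma(k) = sigma^2 * sum_{i=0..q-k} theta_i * theta_{i+k},
and rho(k) = gamma(k) / gamma(0). Sigma^2 cancels.
  numerator   = (1)*(0.515) + (0.586)*(-0.225) = 0.38315.
  denominator = (1)^2 + (0.586)^2 + (0.515)^2 + (-0.225)^2 = 1.659246.
  rho(2) = 0.38315 / 1.659246 = 0.2309.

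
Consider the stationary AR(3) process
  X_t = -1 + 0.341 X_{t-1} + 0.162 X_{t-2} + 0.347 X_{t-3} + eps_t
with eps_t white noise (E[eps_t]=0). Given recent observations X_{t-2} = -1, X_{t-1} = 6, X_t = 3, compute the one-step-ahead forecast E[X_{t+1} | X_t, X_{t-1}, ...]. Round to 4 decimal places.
E[X_{t+1} \mid \mathcal F_t] = 0.6480

For an AR(p) model X_t = c + sum_i phi_i X_{t-i} + eps_t, the
one-step-ahead conditional mean is
  E[X_{t+1} | X_t, ...] = c + sum_i phi_i X_{t+1-i}.
Substitute known values:
  E[X_{t+1} | ...] = -1 + (0.341) * (3) + (0.162) * (6) + (0.347) * (-1)
                   = 0.6480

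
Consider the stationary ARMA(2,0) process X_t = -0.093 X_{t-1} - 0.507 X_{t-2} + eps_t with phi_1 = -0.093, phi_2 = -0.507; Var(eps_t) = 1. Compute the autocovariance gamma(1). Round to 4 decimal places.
\gamma(1) = -0.0834

Multiply the model equation by X_{t-k} and take expectations. With theta_0 = psi_0 = 1 and psi_j the MA(infinity) weights, this gives
  gamma(k) - sum_i phi_i gamma(k-i) = c_k,
  c_k = sigma^2 * sum_{j=k..q} theta_j psi_{j-k}   (c_k = 0 for k > q),
using gamma(-m) = gamma(m).
Pure AR (q = 0): c_0 = sigma^2 = 1, c_k = 0 for k >= 1.
Equations for k = 0, 1, 2 (AR order 2, c_2 = 0):
  (E0) gamma(0) = phi_1 gamma(1) + phi_2 gamma(2) + c_0
  (E1) gamma(1) = phi_1 gamma(0) + phi_2 gamma(1) + c_1
  (E2) gamma(2) = phi_1 gamma(1) + phi_2 gamma(0)
From (E1): gamma(1) = A gamma(0) + B with
  A = phi_1 / (1 - phi_2) = -0.093 / 1.507 = -0.061712,   B = c_1 / (1 - phi_2) = 0 / 1.507 = 0.
Insert (E2) into (E0): gamma(0) (1 - phi_2^2) = phi_1 (1 + phi_2) gamma(1) + c_0.
  phi_1 (1 + phi_2) = (-0.093)(0.493) = -0.045849,   1 - phi_2^2 = 0.742951.
Replace gamma(1) by A gamma(0) + B and collect gamma(0):
  gamma(0) [0.742951 - (-0.045849)(-0.061712)] = c_0 = 1
  gamma(0) * 0.740122 = 1
  gamma(0) = 1 / 0.740122 = 1.351129.
  gamma(1) = A gamma(0) = (-0.061712)(1.351129) = -0.083381.
Therefore gamma(1) = -0.0834 (to 4 decimal places).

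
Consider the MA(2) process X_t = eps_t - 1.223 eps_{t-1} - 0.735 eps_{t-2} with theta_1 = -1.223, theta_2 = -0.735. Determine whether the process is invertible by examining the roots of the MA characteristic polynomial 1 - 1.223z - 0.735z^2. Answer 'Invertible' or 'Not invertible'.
\text{Not invertible}

The MA(q) characteristic polynomial is P(z) = 1 - 1.223z - 0.735z^2.
Invertibility requires all roots to lie outside the unit circle, i.e. |z| > 1 for every root.
Set 1 + (-1.223) z + (-0.735) z^2 = 0, i.e. a z^2 + b z + c = 0 with a = -0.735, b = -1.223, c = 1.
Discriminant D = b^2 - 4ac = (-1.223)^2 - 4*(-0.735)*1 = 1.495729 - (-2.94) = 4.435729.
D >= 0, so the roots are real: z = (-b +/- sqrt(D)) / (2a) = (1.223 +/- 2.106117) / (-1.47).
  z_1 = (1.223 + 2.106117) / (-1.47) = -2.2647,   |z_1| = 2.2647.
  z_2 = (1.223 - 2.106117) / (-1.47) = 0.6008,   |z_2| = 0.6008.
Moduli of all roots: 2.2647, 0.6008.
All moduli strictly greater than 1? No.
Verdict: Not invertible.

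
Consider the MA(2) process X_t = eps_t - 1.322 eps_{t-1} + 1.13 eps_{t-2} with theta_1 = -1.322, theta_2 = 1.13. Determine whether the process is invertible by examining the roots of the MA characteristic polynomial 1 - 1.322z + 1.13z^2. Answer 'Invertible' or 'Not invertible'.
\text{Not invertible}

The MA(q) characteristic polynomial is P(z) = 1 - 1.322z + 1.13z^2.
Invertibility requires all roots to lie outside the unit circle, i.e. |z| > 1 for every root.
Set 1 + (-1.322) z + (1.13) z^2 = 0, i.e. a z^2 + b z + c = 0 with a = 1.13, b = -1.322, c = 1.
Discriminant D = b^2 - 4ac = (-1.322)^2 - 4*(1.13)*1 = 1.747684 - (4.52) = -2.772316.
D < 0, so the roots are the complex-conjugate pair z = (-b +/- i sqrt(-D)) / (2a) = 0.585 +/- 0.7367i.
For a conjugate pair |z|^2 = z * conj(z) = (product of roots) = c/a = 1/(1.13) = 0.884956, so |z| = sqrt(0.884956) = 0.9407 for both roots.
Moduli of all roots: 0.9407, 0.9407.
All moduli strictly greater than 1? No.
Verdict: Not invertible.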